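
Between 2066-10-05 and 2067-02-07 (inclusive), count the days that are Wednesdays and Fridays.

2066-10-05 is a Tuesday.
That's 126 days from start to end, counting both.
126 = 7 × 18, so the span is exactly 18 full weeks.
Each full week contributes 2 days from the set (Wed, Fri): 18 × 2 = 36.

36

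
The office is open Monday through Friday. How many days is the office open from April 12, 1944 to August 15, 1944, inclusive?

90

April 12, 1944 is a Wednesday.
The range spans 126 days (inclusive of both endpoints).
126 = 7 × 18, so the span is exactly 18 full weeks.
Each full week contributes 5 weekdays (Mon–Fri): 18 × 5 = 90.
Total: 90.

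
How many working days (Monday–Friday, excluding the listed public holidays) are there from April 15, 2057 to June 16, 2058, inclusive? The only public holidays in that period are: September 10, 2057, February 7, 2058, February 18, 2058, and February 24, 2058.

302 working days

April 15, 2057 is a Sunday.
The range spans 428 days (inclusive of both endpoints).
428 = 7 × 61 + 1, so there are 61 full weeks plus 1 extra day.
Each full week contributes 5 weekdays (Mon–Fri): 61 × 5 = 305.
The 1 extra day is Sun — none qualify.
Total: 305 + 0 = 305.
Holidays: September 10, 2057 (Mon); February 7, 2058 (Thu); February 18, 2058 (Mon); February 24, 2058 (Sun).
3 of the 4 holidays fall on weekdays; the rest are weekends and were already excluded.
Business days: 305 − 3 = 302.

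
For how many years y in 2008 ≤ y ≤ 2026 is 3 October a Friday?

3

Day of week of October 3 in each year:
2008: Fri ✓, 2009: Sat, 2010: Sun, 2011: Mon, 2012: Wed, 2013: Thu, 2014: Fri ✓, 2015: Sat, 2016: Mon, 2017: Tue, 2018: Wed, 2019: Thu, 2020: Sat, 2021: Sun, 2022: Mon, 2023: Tue, 2024: Thu, 2025: Fri ✓, 2026: Sat
Fridays: 2008, 2014, 2025.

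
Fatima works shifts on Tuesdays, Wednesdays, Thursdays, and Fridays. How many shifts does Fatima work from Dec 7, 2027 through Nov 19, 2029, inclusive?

408

Dec 7, 2027 is a Tuesday.
The range spans 714 days (inclusive of both endpoints).
714 = 7 × 102, so the span is exactly 102 full weeks.
Each full week contributes 4 days from the set (Tue, Wed, Thu, Fri): 102 × 4 = 408.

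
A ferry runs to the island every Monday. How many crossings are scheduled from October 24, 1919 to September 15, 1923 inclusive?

203

October 24, 1919 is a Friday.
That's 1423 days from start to end, counting both.
1423 = 7 × 203 + 2, so there are 203 full weeks plus 2 extra days.
Each full week contributes one Monday: 203 so far.
The 2 extra days are Friday, Saturday — none qualify.
Total: 203 + 0 = 203.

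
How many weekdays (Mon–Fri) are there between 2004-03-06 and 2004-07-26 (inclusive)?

2004-03-06 is a Saturday.
The range spans 143 days (inclusive of both endpoints).
143 = 7 × 20 + 3, so there are 20 full weeks plus 3 extra days.
Each full week contributes 5 weekdays (Mon–Fri): 20 × 5 = 100.
The 3 extra days are Saturday, Sunday, Monday — 1 of them qualifies.
Total: 100 + 1 = 101.

101 weekdays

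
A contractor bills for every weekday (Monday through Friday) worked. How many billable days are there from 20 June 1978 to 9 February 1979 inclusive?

169 weekdays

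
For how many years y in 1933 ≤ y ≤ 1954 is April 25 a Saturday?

Day of week of April 25 in each year:
1933: Tue, 1934: Wed, 1935: Thu, 1936: Sat ✓, 1937: Sun, 1938: Mon, 1939: Tue, 1940: Thu, 1941: Fri, 1942: Sat ✓, 1943: Sun, 1944: Tue, 1945: Wed, 1946: Thu, 1947: Fri, 1948: Sun, 1949: Mon, 1950: Tue, 1951: Wed, 1952: Fri, 1953: Sat ✓, 1954: Sun
Saturdays: 1936, 1942, 1953.

3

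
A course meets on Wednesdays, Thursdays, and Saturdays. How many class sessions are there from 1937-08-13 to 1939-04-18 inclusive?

262

1937-08-13 is a Friday.
That's 614 days from start to end, counting both.
614 = 7 × 87 + 5, so there are 87 full weeks plus 5 extra days.
Each full week contributes 3 days from the set (Wed, Thu, Sat): 87 × 3 = 261.
The 5 extra days are Friday, Saturday, Sunday, Monday, Tuesday — 1 of them qualifies.
Total: 261 + 1 = 262.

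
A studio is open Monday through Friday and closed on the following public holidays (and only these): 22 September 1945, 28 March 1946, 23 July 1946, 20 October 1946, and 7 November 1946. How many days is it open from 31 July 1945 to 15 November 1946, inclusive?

31 July 1945 is a Tuesday.
The range spans 473 days (inclusive of both endpoints).
473 = 7 × 67 + 4, so there are 67 full weeks plus 4 extra days.
Each full week contributes 5 weekdays (Mon–Fri): 67 × 5 = 335.
The 4 extra days are Tue, Wed, Thu, Fri — 4 of them qualify.
Total: 335 + 4 = 339.
Holidays: 22 September 1945 (Sat); 28 March 1946 (Thu); 23 July 1946 (Tue); 20 October 1946 (Sun); 7 November 1946 (Thu).
3 of the 5 holidays fall on weekdays; the rest are weekends and were already excluded.
Business days: 339 − 3 = 336.

336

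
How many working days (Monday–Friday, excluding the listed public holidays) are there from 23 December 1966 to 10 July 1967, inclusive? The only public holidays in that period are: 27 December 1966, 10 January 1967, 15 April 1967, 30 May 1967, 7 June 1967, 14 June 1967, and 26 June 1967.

136 working days

23 December 1966 is a Friday.
From 23 December 1966 to 10 July 1967 is 200 days inclusive.
200 = 7 × 28 + 4, so there are 28 full weeks plus 4 extra days.
Each full week contributes 5 weekdays (Mon–Fri): 28 × 5 = 140.
The 4 extra days are Fri, Sat, Sun, Mon — 2 of them qualify.
Total: 140 + 2 = 142.
Holidays: 27 December 1966 (Tue); 10 January 1967 (Tue); 15 April 1967 (Sat); 30 May 1967 (Tue); 7 June 1967 (Wed); 14 June 1967 (Wed); 26 June 1967 (Mon).
6 of the 7 holidays fall on weekdays; the rest are weekends and were already excluded.
Business days: 142 − 6 = 136.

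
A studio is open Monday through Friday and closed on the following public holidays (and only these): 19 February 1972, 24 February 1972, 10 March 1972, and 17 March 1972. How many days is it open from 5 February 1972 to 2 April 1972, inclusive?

5 February 1972 is a Saturday.
From 5 February 1972 to 2 April 1972 is 58 days inclusive.
58 = 7 × 8 + 2, so there are 8 full weeks plus 2 extra days.
Each full week contributes 5 weekdays (Mon–Fri): 8 × 5 = 40.
The 2 extra days are Saturday, Sunday — none qualify.
Total: 40 + 0 = 40.
Holidays: 19 February 1972 (Sat); 24 February 1972 (Thu); 10 March 1972 (Fri); 17 March 1972 (Fri).
3 of the 4 holidays fall on weekdays; the rest are weekends and were already excluded.
Business days: 40 − 3 = 37.

37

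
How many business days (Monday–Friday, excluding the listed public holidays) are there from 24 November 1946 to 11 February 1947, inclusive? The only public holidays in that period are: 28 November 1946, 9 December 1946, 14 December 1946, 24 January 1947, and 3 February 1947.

24 November 1946 is a Sunday.
The range spans 80 days (inclusive of both endpoints).
80 = 7 × 11 + 3, so there are 11 full weeks plus 3 extra days.
Each full week contributes 5 weekdays (Mon–Fri): 11 × 5 = 55.
The 3 extra days are Sun, Mon, Tue — 2 of them qualify.
Total: 55 + 2 = 57.
Holidays: 28 November 1946 (Thu); 9 December 1946 (Mon); 14 December 1946 (Sat); 24 January 1947 (Fri); 3 February 1947 (Mon).
4 of the 5 holidays fall on weekdays; the rest are weekends and were already excluded.
Business days: 57 − 4 = 53.

53 business days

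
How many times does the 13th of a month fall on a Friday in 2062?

The 13th falls on a Friday when the month's 13th has weekday Fri.
Jan 13 is Fri ✓; Feb 13 is Mon; Mar 13 is Mon; Apr 13 is Thu; May 13 is Sat; Jun 13 is Tue; Jul 13 is Thu; Aug 13 is Sun; Sep 13 is Wed; Oct 13 is Fri ✓; Nov 13 is Mon; Dec 13 is Wed.
Friday the 13ths: Jan, Oct.

2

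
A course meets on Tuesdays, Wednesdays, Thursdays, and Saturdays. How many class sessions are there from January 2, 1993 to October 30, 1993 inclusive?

173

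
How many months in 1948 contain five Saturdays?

A month has five Saturdays exactly when Saturday falls within its first (length − 28) days.
Jan: 31 days, starts Thu → 5 of Thu, Fri, Sat ✓
Feb: 29 days, starts Sun → 5 of Sun
Mar: 31 days, starts Mon → 5 of Mon, Tue, Wed
Apr: 30 days, starts Thu → 5 of Thu, Fri
May: 31 days, starts Sat → 5 of Sat, Sun, Mon ✓
Jun: 30 days, starts Tue → 5 of Tue, Wed
Jul: 31 days, starts Thu → 5 of Thu, Fri, Sat ✓
Aug: 31 days, starts Sun → 5 of Sun, Mon, Tue
Sep: 30 days, starts Wed → 5 of Wed, Thu
Oct: 31 days, starts Fri → 5 of Fri, Sat, Sun ✓
Nov: 30 days, starts Mon → 5 of Mon, Tue
Dec: 31 days, starts Wed → 5 of Wed, Thu, Fri
Months with five Saturdays: Jan, May, Jul, Oct.

4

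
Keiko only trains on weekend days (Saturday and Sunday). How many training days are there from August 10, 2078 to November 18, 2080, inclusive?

238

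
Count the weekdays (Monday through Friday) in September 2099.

22 weekdays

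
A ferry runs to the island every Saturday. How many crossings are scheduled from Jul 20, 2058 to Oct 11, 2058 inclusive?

12 Saturdays

Jul 20, 2058 is a Saturday.
From Jul 20, 2058 to Oct 11, 2058 is 84 days inclusive.
84 = 7 × 12, so the span is exactly 12 full weeks.
Each full week contributes one Saturday: 12 so far.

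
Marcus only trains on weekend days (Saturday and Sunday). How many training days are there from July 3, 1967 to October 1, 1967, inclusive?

July 3, 1967 is a Monday.
That's 91 days from start to end, counting both.
91 = 7 × 13, so the span is exactly 13 full weeks.
Each full week contributes 2 weekend days (Sat, Sun): 13 × 2 = 26.

26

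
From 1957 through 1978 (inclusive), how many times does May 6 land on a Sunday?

Day of week of May 6 in each year:
1957: Mon, 1958: Tue, 1959: Wed, 1960: Fri, 1961: Sat, 1962: Sun ✓, 1963: Mon, 1964: Wed, 1965: Thu, 1966: Fri, 1967: Sat, 1968: Mon, 1969: Tue, 1970: Wed, 1971: Thu, 1972: Sat, 1973: Sun ✓, 1974: Mon, 1975: Tue, 1976: Thu, 1977: Fri, 1978: Sat
Sundays: 1962, 1973.

2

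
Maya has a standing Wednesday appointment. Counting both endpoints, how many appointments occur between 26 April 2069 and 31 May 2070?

57 Wednesdays

26 April 2069 is a Friday.
That's 401 days from start to end, counting both.
401 = 7 × 57 + 2, so there are 57 full weeks plus 2 extra days.
Each full week contributes one Wednesday: 57 so far.
The 2 extra days are Friday, Saturday — none qualify.
Total: 57 + 0 = 57.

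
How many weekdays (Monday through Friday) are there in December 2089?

1 December 2089 is a Thursday.
From 1 December 2089 to 31 December 2089 is 31 days inclusive.
31 = 7 × 4 + 3, so there are 4 full weeks plus 3 extra days.
Each full week contributes 5 weekdays (Mon–Fri): 4 × 5 = 20.
The 3 extra days are Thursday, Friday, Saturday — 2 of them qualify.
Total: 20 + 2 = 22.

22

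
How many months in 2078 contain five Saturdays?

A month has five Saturdays exactly when Saturday falls within its first (length − 28) days.
Jan: 31 days, starts Sat → 5 of Sat, Sun, Mon ✓
Feb: 28 days, starts Tue → 5 of (none)
Mar: 31 days, starts Tue → 5 of Tue, Wed, Thu
Apr: 30 days, starts Fri → 5 of Fri, Sat ✓
May: 31 days, starts Sun → 5 of Sun, Mon, Tue
Jun: 30 days, starts Wed → 5 of Wed, Thu
Jul: 31 days, starts Fri → 5 of Fri, Sat, Sun ✓
Aug: 31 days, starts Mon → 5 of Mon, Tue, Wed
Sep: 30 days, starts Thu → 5 of Thu, Fri
Oct: 31 days, starts Sat → 5 of Sat, Sun, Mon ✓
Nov: 30 days, starts Tue → 5 of Tue, Wed
Dec: 31 days, starts Thu → 5 of Thu, Fri, Sat ✓
Months with five Saturdays: Jan, Apr, Jul, Oct, Dec.

5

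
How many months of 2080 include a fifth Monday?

5

A month has five Mondays exactly when Monday falls within its first (length − 28) days.
Jan: 31 days, starts Mon → 5 of Mon, Tue, Wed ✓
Feb: 29 days, starts Thu → 5 of Thu
Mar: 31 days, starts Fri → 5 of Fri, Sat, Sun
Apr: 30 days, starts Mon → 5 of Mon, Tue ✓
May: 31 days, starts Wed → 5 of Wed, Thu, Fri
Jun: 30 days, starts Sat → 5 of Sat, Sun
Jul: 31 days, starts Mon → 5 of Mon, Tue, Wed ✓
Aug: 31 days, starts Thu → 5 of Thu, Fri, Sat
Sep: 30 days, starts Sun → 5 of Sun, Mon ✓
Oct: 31 days, starts Tue → 5 of Tue, Wed, Thu
Nov: 30 days, starts Fri → 5 of Fri, Sat
Dec: 31 days, starts Sun → 5 of Sun, Mon, Tue ✓
Months with five Mondays: Jan, Apr, Jul, Sep, Dec.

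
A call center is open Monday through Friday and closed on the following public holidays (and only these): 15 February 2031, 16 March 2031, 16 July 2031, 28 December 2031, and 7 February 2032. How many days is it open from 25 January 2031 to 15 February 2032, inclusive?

25 January 2031 is a Saturday.
From 25 January 2031 to 15 February 2032 is 387 days inclusive.
387 = 7 × 55 + 2, so there are 55 full weeks plus 2 extra days.
Each full week contributes 5 weekdays (Mon–Fri): 55 × 5 = 275.
The 2 extra days are Sat, Sun — none qualify.
Total: 275 + 0 = 275.
Holidays: 15 February 2031 (Sat); 16 March 2031 (Sun); 16 July 2031 (Wed); 28 December 2031 (Sun); 7 February 2032 (Sat).
1 of the 5 holidays fall on weekdays; the rest are weekends and were already excluded.
Business days: 275 − 1 = 274.

274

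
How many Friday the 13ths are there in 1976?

The 13th falls on a Friday when the month's 13th has weekday Fri.
Jan 13 is Tue; Feb 13 is Fri ✓; Mar 13 is Sat; Apr 13 is Tue; May 13 is Thu; Jun 13 is Sun; Jul 13 is Tue; Aug 13 is Fri ✓; Sep 13 is Mon; Oct 13 is Wed; Nov 13 is Sat; Dec 13 is Mon.
Friday the 13ths: Feb, Aug.

2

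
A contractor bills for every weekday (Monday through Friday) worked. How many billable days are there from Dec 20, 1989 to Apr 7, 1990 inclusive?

Dec 20, 1989 is a Wednesday.
The range spans 109 days (inclusive of both endpoints).
109 = 7 × 15 + 4, so there are 15 full weeks plus 4 extra days.
Each full week contributes 5 weekdays (Mon–Fri): 15 × 5 = 75.
The 4 extra days are Wednesday, Thursday, Friday, Saturday — 3 of them qualify.
Total: 75 + 3 = 78.

78 weekdays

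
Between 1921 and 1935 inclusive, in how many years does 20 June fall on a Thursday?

2

Day of week of June 20 in each year:
1921: Mon, 1922: Tue, 1923: Wed, 1924: Fri, 1925: Sat, 1926: Sun, 1927: Mon, 1928: Wed, 1929: Thu ✓, 1930: Fri, 1931: Sat, 1932: Mon, 1933: Tue, 1934: Wed, 1935: Thu ✓
Thursdays: 1929, 1935.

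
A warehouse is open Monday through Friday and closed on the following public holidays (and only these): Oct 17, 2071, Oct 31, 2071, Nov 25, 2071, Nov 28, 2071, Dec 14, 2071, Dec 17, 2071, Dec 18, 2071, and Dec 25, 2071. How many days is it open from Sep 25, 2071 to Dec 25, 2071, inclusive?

61

Sep 25, 2071 is a Friday.
The range spans 92 days (inclusive of both endpoints).
92 = 7 × 13 + 1, so there are 13 full weeks plus 1 extra day.
Each full week contributes 5 weekdays (Mon–Fri): 13 × 5 = 65.
The 1 extra day is Friday — 1 of them qualifies.
Total: 65 + 1 = 66.
Holidays: Oct 17, 2071 (Sat); Oct 31, 2071 (Sat); Nov 25, 2071 (Wed); Nov 28, 2071 (Sat); Dec 14, 2071 (Mon); Dec 17, 2071 (Thu); Dec 18, 2071 (Fri); Dec 25, 2071 (Fri).
5 of the 8 holidays fall on weekdays; the rest are weekends and were already excluded.
Business days: 66 − 5 = 61.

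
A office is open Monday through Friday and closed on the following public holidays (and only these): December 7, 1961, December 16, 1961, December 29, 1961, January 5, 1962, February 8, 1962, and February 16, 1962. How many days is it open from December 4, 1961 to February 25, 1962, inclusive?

December 4, 1961 is a Monday.
From December 4, 1961 to February 25, 1962 is 84 days inclusive.
84 = 7 × 12, so the span is exactly 12 full weeks.
Each full week contributes 5 weekdays (Mon–Fri): 12 × 5 = 60.
Total: 60.
Holidays: December 7, 1961 (Thu); December 16, 1961 (Sat); December 29, 1961 (Fri); January 5, 1962 (Fri); February 8, 1962 (Thu); February 16, 1962 (Fri).
5 of the 6 holidays fall on weekdays; the rest are weekends and were already excluded.
Business days: 60 − 5 = 55.

55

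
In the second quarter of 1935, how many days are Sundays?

13

1935-04-01 is a Monday.
The range spans 91 days (inclusive of both endpoints).
91 = 7 × 13, so the span is exactly 13 full weeks.
Each full week contributes one Sunday: 13 so far.
Total: 13.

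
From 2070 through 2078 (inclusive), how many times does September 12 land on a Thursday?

Day of week of September 12 in each year:
2070: Fri, 2071: Sat, 2072: Mon, 2073: Tue, 2074: Wed, 2075: Thu ✓, 2076: Sat, 2077: Sun, 2078: Mon
Thursdays: 2075.

1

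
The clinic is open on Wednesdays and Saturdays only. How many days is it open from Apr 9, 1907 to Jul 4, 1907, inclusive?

25

Apr 9, 1907 is a Tuesday.
That's 87 days from start to end, counting both.
87 = 7 × 12 + 3, so there are 12 full weeks plus 3 extra days.
Each full week contributes 2 days from the set (Wed, Sat): 12 × 2 = 24.
The 3 extra days are Tue, Wed, Thu — 1 of them qualifies.
Total: 24 + 1 = 25.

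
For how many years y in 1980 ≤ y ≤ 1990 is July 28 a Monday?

2

Day of week of July 28 in each year:
1980: Mon ✓, 1981: Tue, 1982: Wed, 1983: Thu, 1984: Sat, 1985: Sun, 1986: Mon ✓, 1987: Tue, 1988: Thu, 1989: Fri, 1990: Sat
Mondays: 1980, 1986.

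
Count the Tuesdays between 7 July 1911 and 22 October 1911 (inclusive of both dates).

7 July 1911 is a Friday.
That's 108 days from start to end, counting both.
108 = 7 × 15 + 3, so there are 15 full weeks plus 3 extra days.
Each full week contributes one Tuesday: 15 so far.
The 3 extra days are Friday, Saturday, Sunday — none qualify.
Total: 15 + 0 = 15.

15 Tuesdays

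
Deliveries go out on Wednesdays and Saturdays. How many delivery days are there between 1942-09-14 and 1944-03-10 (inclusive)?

1942-09-14 is a Monday.
That's 544 days from start to end, counting both.
544 = 7 × 77 + 5, so there are 77 full weeks plus 5 extra days.
Each full week contributes 2 days from the set (Wed, Sat): 77 × 2 = 154.
The 5 extra days are Mon, Tue, Wed, Thu, Fri — 1 of them qualifies.
Total: 154 + 1 = 155.

155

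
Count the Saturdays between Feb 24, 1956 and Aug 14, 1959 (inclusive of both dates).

181

Feb 24, 1956 is a Friday.
The range spans 1268 days (inclusive of both endpoints).
1268 = 7 × 181 + 1, so there are 181 full weeks plus 1 extra day.
Each full week contributes one Saturday: 181 so far.
The 1 extra day is Friday — none qualify.
Total: 181 + 0 = 181.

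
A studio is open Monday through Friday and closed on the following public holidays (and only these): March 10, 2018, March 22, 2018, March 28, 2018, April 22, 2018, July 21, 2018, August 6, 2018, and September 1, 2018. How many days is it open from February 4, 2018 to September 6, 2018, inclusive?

February 4, 2018 is a Sunday.
From February 4, 2018 to September 6, 2018 is 215 days inclusive.
215 = 7 × 30 + 5, so there are 30 full weeks plus 5 extra days.
Each full week contributes 5 weekdays (Mon–Fri): 30 × 5 = 150.
The 5 extra days are Sunday, Monday, Tuesday, Wednesday, Thursday — 4 of them qualify.
Total: 150 + 4 = 154.
Holidays: March 10, 2018 (Sat); March 22, 2018 (Thu); March 28, 2018 (Wed); April 22, 2018 (Sun); July 21, 2018 (Sat); August 6, 2018 (Mon); September 1, 2018 (Sat).
3 of the 7 holidays fall on weekdays; the rest are weekends and were already excluded.
Business days: 154 − 3 = 151.

151 working days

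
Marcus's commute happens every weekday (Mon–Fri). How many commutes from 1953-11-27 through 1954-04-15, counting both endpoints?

100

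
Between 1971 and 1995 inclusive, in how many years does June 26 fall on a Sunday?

4

Day of week of June 26 in each year:
1971: Sat, 1972: Mon, 1973: Tue, 1974: Wed, 1975: Thu, 1976: Sat, 1977: Sun ✓, 1978: Mon, 1979: Tue, 1980: Thu, 1981: Fri, 1982: Sat, 1983: Sun ✓, 1984: Tue, 1985: Wed, 1986: Thu, 1987: Fri, 1988: Sun ✓, 1989: Mon, 1990: Tue, 1991: Wed, 1992: Fri, 1993: Sat, 1994: Sun ✓, 1995: Mon
Sundays: 1977, 1983, 1988, 1994.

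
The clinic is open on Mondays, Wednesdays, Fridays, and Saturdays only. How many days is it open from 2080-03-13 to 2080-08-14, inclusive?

89

2080-03-13 is a Wednesday.
The range spans 155 days (inclusive of both endpoints).
155 = 7 × 22 + 1, so there are 22 full weeks plus 1 extra day.
Each full week contributes 4 days from the set (Mon, Wed, Fri, Sat): 22 × 4 = 88.
The 1 extra day is Wednesday — 1 of them qualifies.
Total: 88 + 1 = 89.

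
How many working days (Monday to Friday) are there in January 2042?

January 1, 2042 is a Wednesday.
From January 1, 2042 to January 31, 2042 is 31 days inclusive.
31 = 7 × 4 + 3, so there are 4 full weeks plus 3 extra days.
Each full week contributes 5 weekdays (Mon–Fri): 4 × 5 = 20.
The 3 extra days are Wednesday, Thursday, Friday — 3 of them qualify.
Total: 20 + 3 = 23.

23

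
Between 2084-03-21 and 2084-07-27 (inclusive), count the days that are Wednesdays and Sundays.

37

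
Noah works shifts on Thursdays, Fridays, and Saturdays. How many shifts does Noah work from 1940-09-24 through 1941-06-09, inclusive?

111

1940-09-24 is a Tuesday.
The range spans 259 days (inclusive of both endpoints).
259 = 7 × 37, so the span is exactly 37 full weeks.
Each full week contributes 3 days from the set (Thu, Fri, Sat): 37 × 3 = 111.
Total: 111.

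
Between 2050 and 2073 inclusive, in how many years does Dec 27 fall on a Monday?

Day of week of December 27 in each year:
2050: Tue, 2051: Wed, 2052: Fri, 2053: Sat, 2054: Sun, 2055: Mon ✓, 2056: Wed, 2057: Thu, 2058: Fri, 2059: Sat, 2060: Mon ✓, 2061: Tue, 2062: Wed, 2063: Thu, 2064: Sat, 2065: Sun, 2066: Mon ✓, 2067: Tue, 2068: Thu, 2069: Fri, 2070: Sat, 2071: Sun, 2072: Tue, 2073: Wed
Mondays: 2055, 2060, 2066.

3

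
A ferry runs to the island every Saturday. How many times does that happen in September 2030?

Sep 1, 2030 is a Sunday.
That's 30 days from start to end, counting both.
30 = 7 × 4 + 2, so there are 4 full weeks plus 2 extra days.
Each full week contributes one Saturday: 4 so far.
The 2 extra days are Sun, Mon — none qualify.
Total: 4 + 0 = 4.

4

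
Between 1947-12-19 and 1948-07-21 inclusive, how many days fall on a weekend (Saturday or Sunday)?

1947-12-19 is a Friday.
The range spans 216 days (inclusive of both endpoints).
216 = 7 × 30 + 6, so there are 30 full weeks plus 6 extra days.
Each full week contributes 2 weekend days (Sat, Sun): 30 × 2 = 60.
The 6 extra days are Friday, Saturday, Sunday, Monday, Tuesday, Wednesday — 2 of them qualify.
Total: 60 + 2 = 62.

62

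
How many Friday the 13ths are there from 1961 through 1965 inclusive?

Friday-the-13ths by year:
1961: Jan, Oct
1962: Apr, Jul
1963: Sep, Dec
1964: Mar, Nov
1965: Aug

9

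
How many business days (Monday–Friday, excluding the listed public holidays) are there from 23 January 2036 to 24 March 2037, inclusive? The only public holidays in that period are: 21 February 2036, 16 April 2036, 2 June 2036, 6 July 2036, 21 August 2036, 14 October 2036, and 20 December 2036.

23 January 2036 is a Wednesday.
From 23 January 2036 to 24 March 2037 is 427 days inclusive.
427 = 7 × 61, so the span is exactly 61 full weeks.
Each full week contributes 5 weekdays (Mon–Fri): 61 × 5 = 305.
Holidays: 21 February 2036 (Thu); 16 April 2036 (Wed); 2 June 2036 (Mon); 6 July 2036 (Sun); 21 August 2036 (Thu); 14 October 2036 (Tue); 20 December 2036 (Sat).
5 of the 7 holidays fall on weekdays; the rest are weekends and were already excluded.
Business days: 305 − 5 = 300.

300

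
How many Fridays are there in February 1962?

4

Feb 1, 1962 is a Thursday.
The range spans 28 days (inclusive of both endpoints).
28 = 7 × 4, so the span is exactly 4 full weeks.
Each full week contributes one Friday: 4 so far.
Total: 4.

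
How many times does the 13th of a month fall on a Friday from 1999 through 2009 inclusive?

18

Friday-the-13ths by year:
1999: Aug
2000: Oct
2001: Apr, Jul
2002: Sep, Dec
2003: Jun
2004: Feb, Aug
2005: May
2006: Jan, Oct
2007: Apr, Jul
2008: Jun
2009: Feb, Mar, Nov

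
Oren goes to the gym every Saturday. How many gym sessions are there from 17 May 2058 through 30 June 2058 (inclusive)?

17 May 2058 is a Friday.
The range spans 45 days (inclusive of both endpoints).
45 = 7 × 6 + 3, so there are 6 full weeks plus 3 extra days.
Each full week contributes one Saturday: 6 so far.
The 3 extra days are Friday, Saturday, Sunday — 1 of them qualifies.
Total: 6 + 1 = 7.

7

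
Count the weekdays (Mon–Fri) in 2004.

262 weekdays

January 1, 2004 is a Thursday.
That's 366 days from start to end, counting both.
366 = 7 × 52 + 2, so there are 52 full weeks plus 2 extra days.
Each full week contributes 5 weekdays (Mon–Fri): 52 × 5 = 260.
The 2 extra days are Thursday, Friday — 2 of them qualify.
Total: 260 + 2 = 262.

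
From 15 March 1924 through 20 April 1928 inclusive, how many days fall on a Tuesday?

15 March 1924 is a Saturday.
That's 1498 days from start to end, counting both.
1498 = 7 × 214, so the span is exactly 214 full weeks.
Each full week contributes one Tuesday: 214 so far.

214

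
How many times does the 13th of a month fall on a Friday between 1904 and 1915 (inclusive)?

Friday-the-13ths by year:
1904: May
1905: Jan, Oct
1906: Apr, Jul
1907: Sep, Dec
1908: Mar, Nov
1909: Aug
1910: May
1911: Jan, Oct
1912: Sep, Dec
1913: Jun
1914: Feb, Mar, Nov
1915: Aug

20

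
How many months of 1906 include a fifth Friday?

4

A month has five Fridays exactly when Friday falls within its first (length − 28) days.
Jan: 31 days, starts Mon → 5 of Mon, Tue, Wed
Feb: 28 days, starts Thu → 5 of (none)
Mar: 31 days, starts Thu → 5 of Thu, Fri, Sat ✓
Apr: 30 days, starts Sun → 5 of Sun, Mon
May: 31 days, starts Tue → 5 of Tue, Wed, Thu
Jun: 30 days, starts Fri → 5 of Fri, Sat ✓
Jul: 31 days, starts Sun → 5 of Sun, Mon, Tue
Aug: 31 days, starts Wed → 5 of Wed, Thu, Fri ✓
Sep: 30 days, starts Sat → 5 of Sat, Sun
Oct: 31 days, starts Mon → 5 of Mon, Tue, Wed
Nov: 30 days, starts Thu → 5 of Thu, Fri ✓
Dec: 31 days, starts Sat → 5 of Sat, Sun, Mon
Months with five Fridays: Mar, Jun, Aug, Nov.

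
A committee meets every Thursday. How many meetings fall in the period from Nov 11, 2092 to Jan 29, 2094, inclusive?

Nov 11, 2092 is a Tuesday.
From Nov 11, 2092 to Jan 29, 2094 is 445 days inclusive.
445 = 7 × 63 + 4, so there are 63 full weeks plus 4 extra days.
Each full week contributes one Thursday: 63 so far.
The 4 extra days are Tue, Wed, Thu, Fri — 1 of them qualifies.
Total: 63 + 1 = 64.

64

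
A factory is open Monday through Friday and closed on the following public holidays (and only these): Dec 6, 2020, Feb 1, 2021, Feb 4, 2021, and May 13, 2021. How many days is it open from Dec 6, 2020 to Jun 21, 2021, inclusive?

138 working days

Dec 6, 2020 is a Sunday.
That's 198 days from start to end, counting both.
198 = 7 × 28 + 2, so there are 28 full weeks plus 2 extra days.
Each full week contributes 5 weekdays (Mon–Fri): 28 × 5 = 140.
The 2 extra days are Sunday, Monday — 1 of them qualifies.
Total: 140 + 1 = 141.
Holidays: Dec 6, 2020 (Sun); Feb 1, 2021 (Mon); Feb 4, 2021 (Thu); May 13, 2021 (Thu).
3 of the 4 holidays fall on weekdays; the rest are weekends and were already excluded.
Business days: 141 − 3 = 138.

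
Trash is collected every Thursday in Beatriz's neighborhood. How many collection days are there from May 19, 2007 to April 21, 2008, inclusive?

48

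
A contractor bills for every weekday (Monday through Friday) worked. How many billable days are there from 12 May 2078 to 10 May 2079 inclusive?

12 May 2078 is a Thursday.
From 12 May 2078 to 10 May 2079 is 364 days inclusive.
364 = 7 × 52, so the span is exactly 52 full weeks.
Each full week contributes 5 weekdays (Mon–Fri): 52 × 5 = 260.
Total: 260.

260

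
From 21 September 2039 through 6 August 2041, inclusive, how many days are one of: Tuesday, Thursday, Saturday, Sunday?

21 September 2039 is a Wednesday.
The range spans 686 days (inclusive of both endpoints).
686 = 7 × 98, so the span is exactly 98 full weeks.
Each full week contributes 4 days from the set (Tue, Thu, Sat, Sun): 98 × 4 = 392.
Total: 392.

392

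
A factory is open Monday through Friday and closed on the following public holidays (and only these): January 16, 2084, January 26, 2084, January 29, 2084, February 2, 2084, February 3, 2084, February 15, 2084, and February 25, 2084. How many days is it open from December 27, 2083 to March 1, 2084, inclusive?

43

December 27, 2083 is a Monday.
From December 27, 2083 to March 1, 2084 is 66 days inclusive.
66 = 7 × 9 + 3, so there are 9 full weeks plus 3 extra days.
Each full week contributes 5 weekdays (Mon–Fri): 9 × 5 = 45.
The 3 extra days are Mon, Tue, Wed — 3 of them qualify.
Total: 45 + 3 = 48.
Holidays: January 16, 2084 (Sun); January 26, 2084 (Wed); January 29, 2084 (Sat); February 2, 2084 (Wed); February 3, 2084 (Thu); February 15, 2084 (Tue); February 25, 2084 (Fri).
5 of the 7 holidays fall on weekdays; the rest are weekends and were already excluded.
Business days: 48 − 5 = 43.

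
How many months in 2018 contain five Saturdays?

4

A month has five Saturdays exactly when Saturday falls within its first (length − 28) days.
Jan: 31 days, starts Mon → 5 of Mon, Tue, Wed
Feb: 28 days, starts Thu → 5 of (none)
Mar: 31 days, starts Thu → 5 of Thu, Fri, Sat ✓
Apr: 30 days, starts Sun → 5 of Sun, Mon
May: 31 days, starts Tue → 5 of Tue, Wed, Thu
Jun: 30 days, starts Fri → 5 of Fri, Sat ✓
Jul: 31 days, starts Sun → 5 of Sun, Mon, Tue
Aug: 31 days, starts Wed → 5 of Wed, Thu, Fri
Sep: 30 days, starts Sat → 5 of Sat, Sun ✓
Oct: 31 days, starts Mon → 5 of Mon, Tue, Wed
Nov: 30 days, starts Thu → 5 of Thu, Fri
Dec: 31 days, starts Sat → 5 of Sat, Sun, Mon ✓
Months with five Saturdays: Mar, Jun, Sep, Dec.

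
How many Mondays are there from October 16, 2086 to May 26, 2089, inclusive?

136 Mondays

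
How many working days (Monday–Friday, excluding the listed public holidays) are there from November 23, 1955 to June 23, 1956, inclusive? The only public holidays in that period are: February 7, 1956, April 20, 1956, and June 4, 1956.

November 23, 1955 is a Wednesday.
From November 23, 1955 to June 23, 1956 is 214 days inclusive.
214 = 7 × 30 + 4, so there are 30 full weeks plus 4 extra days.
Each full week contributes 5 weekdays (Mon–Fri): 30 × 5 = 150.
The 4 extra days are Wednesday, Thursday, Friday, Saturday — 3 of them qualify.
Total: 150 + 3 = 153.
Holidays: February 7, 1956 (Tue); April 20, 1956 (Fri); June 4, 1956 (Mon).
All 3 holidays fall on weekdays, so subtract 3.
Business days: 153 − 3 = 150.

150 working days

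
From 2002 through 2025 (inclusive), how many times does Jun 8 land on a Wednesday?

Day of week of June 8 in each year:
2002: Sat, 2003: Sun, 2004: Tue, 2005: Wed ✓, 2006: Thu, 2007: Fri, 2008: Sun, 2009: Mon, 2010: Tue, 2011: Wed ✓, 2012: Fri, 2013: Sat, 2014: Sun, 2015: Mon, 2016: Wed ✓, 2017: Thu, 2018: Fri, 2019: Sat, 2020: Mon, 2021: Tue, 2022: Wed ✓, 2023: Thu, 2024: Sat, 2025: Sun
Wednesdays: 2005, 2011, 2016, 2022.

4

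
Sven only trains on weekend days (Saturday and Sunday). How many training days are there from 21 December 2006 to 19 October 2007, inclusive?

86

21 December 2006 is a Thursday.
The range spans 303 days (inclusive of both endpoints).
303 = 7 × 43 + 2, so there are 43 full weeks plus 2 extra days.
Each full week contributes 2 weekend days (Sat, Sun): 43 × 2 = 86.
The 2 extra days are Thu, Fri — none qualify.
Total: 86 + 0 = 86.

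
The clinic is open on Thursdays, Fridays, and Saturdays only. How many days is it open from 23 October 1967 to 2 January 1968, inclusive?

23 October 1967 is a Monday.
The range spans 72 days (inclusive of both endpoints).
72 = 7 × 10 + 2, so there are 10 full weeks plus 2 extra days.
Each full week contributes 3 days from the set (Thu, Fri, Sat): 10 × 3 = 30.
The 2 extra days are Monday, Tuesday — none qualify.
Total: 30 + 0 = 30.

30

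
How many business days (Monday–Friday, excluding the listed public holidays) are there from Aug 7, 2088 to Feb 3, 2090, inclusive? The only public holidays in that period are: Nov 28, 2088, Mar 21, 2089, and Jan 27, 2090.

388 business days

Aug 7, 2088 is a Saturday.
That's 546 days from start to end, counting both.
546 = 7 × 78, so the span is exactly 78 full weeks.
Each full week contributes 5 weekdays (Mon–Fri): 78 × 5 = 390.
Holidays: Nov 28, 2088 (Sun); Mar 21, 2089 (Mon); Jan 27, 2090 (Fri).
2 of the 3 holidays fall on weekdays; the rest are weekends and were already excluded.
Business days: 390 − 2 = 388.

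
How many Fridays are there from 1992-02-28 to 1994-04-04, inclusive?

1992-02-28 is a Friday.
That's 767 days from start to end, counting both.
767 = 7 × 109 + 4, so there are 109 full weeks plus 4 extra days.
Each full week contributes one Friday: 109 so far.
The 4 extra days are Fri, Sat, Sun, Mon — 1 of them qualifies.
Total: 109 + 1 = 110.

110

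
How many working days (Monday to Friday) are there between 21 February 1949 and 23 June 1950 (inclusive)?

21 February 1949 is a Monday.
The range spans 488 days (inclusive of both endpoints).
488 = 7 × 69 + 5, so there are 69 full weeks plus 5 extra days.
Each full week contributes 5 weekdays (Mon–Fri): 69 × 5 = 345.
The 5 extra days are Monday, Tuesday, Wednesday, Thursday, Friday — 5 of them qualify.
Total: 345 + 5 = 350.

350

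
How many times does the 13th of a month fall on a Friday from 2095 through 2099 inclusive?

Friday-the-13ths by year:
2095: May
2096: Jan, Apr, Jul
2097: Sep, Dec
2098: Jun
2099: Feb, Mar, Nov

10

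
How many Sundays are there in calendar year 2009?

52

January 1, 2009 is a Thursday.
From January 1, 2009 to December 31, 2009 is 365 days inclusive.
365 = 7 × 52 + 1, so there are 52 full weeks plus 1 extra day.
Each full week contributes one Sunday: 52 so far.
The 1 extra day is Thursday — none qualify.
Total: 52 + 0 = 52.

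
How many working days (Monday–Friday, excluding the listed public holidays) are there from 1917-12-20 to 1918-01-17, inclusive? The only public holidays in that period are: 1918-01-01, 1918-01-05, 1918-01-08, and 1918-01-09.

1917-12-20 is a Thursday.
The range spans 29 days (inclusive of both endpoints).
29 = 7 × 4 + 1, so there are 4 full weeks plus 1 extra day.
Each full week contributes 5 weekdays (Mon–Fri): 4 × 5 = 20.
The 1 extra day is Thu — 1 of them qualifies.
Total: 20 + 1 = 21.
Holidays: 1918-01-01 (Tue); 1918-01-05 (Sat); 1918-01-08 (Tue); 1918-01-09 (Wed).
3 of the 4 holidays fall on weekdays; the rest are weekends and were already excluded.
Business days: 21 − 3 = 18.

18 working days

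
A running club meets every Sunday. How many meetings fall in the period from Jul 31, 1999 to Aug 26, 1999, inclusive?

Jul 31, 1999 is a Saturday.
That's 27 days from start to end, counting both.
27 = 7 × 3 + 6, so there are 3 full weeks plus 6 extra days.
Each full week contributes one Sunday: 3 so far.
The 6 extra days are Sat, Sun, Mon, Tue, Wed, Thu — 1 of them qualifies.
Total: 3 + 1 = 4.

4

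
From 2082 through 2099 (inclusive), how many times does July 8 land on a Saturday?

Day of week of July 8 in each year:
2082: Wed, 2083: Thu, 2084: Sat ✓, 2085: Sun, 2086: Mon, 2087: Tue, 2088: Thu, 2089: Fri, 2090: Sat ✓, 2091: Sun, 2092: Tue, 2093: Wed, 2094: Thu, 2095: Fri, 2096: Sun, 2097: Mon, 2098: Tue, 2099: Wed
Saturdays: 2084, 2090.

2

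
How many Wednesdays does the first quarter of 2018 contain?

13

2018-01-01 is a Monday.
That's 90 days from start to end, counting both.
90 = 7 × 12 + 6, so there are 12 full weeks plus 6 extra days.
Each full week contributes one Wednesday: 12 so far.
The 6 extra days are Mon, Tue, Wed, Thu, Fri, Sat — 1 of them qualifies.
Total: 12 + 1 = 13.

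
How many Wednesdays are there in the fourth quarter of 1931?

13

1 October 1931 is a Thursday.
From 1 October 1931 to 31 December 1931 is 92 days inclusive.
92 = 7 × 13 + 1, so there are 13 full weeks plus 1 extra day.
Each full week contributes one Wednesday: 13 so far.
The 1 extra day is Thursday — none qualify.
Total: 13 + 0 = 13.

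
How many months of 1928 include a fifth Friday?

4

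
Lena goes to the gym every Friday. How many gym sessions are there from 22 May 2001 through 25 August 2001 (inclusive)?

14 Fridays

22 May 2001 is a Tuesday.
The range spans 96 days (inclusive of both endpoints).
96 = 7 × 13 + 5, so there are 13 full weeks plus 5 extra days.
Each full week contributes one Friday: 13 so far.
The 5 extra days are Tue, Wed, Thu, Fri, Sat — 1 of them qualifies.
Total: 13 + 1 = 14.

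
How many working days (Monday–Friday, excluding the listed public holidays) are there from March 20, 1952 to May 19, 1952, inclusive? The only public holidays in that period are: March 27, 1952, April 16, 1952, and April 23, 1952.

40

March 20, 1952 is a Thursday.
The range spans 61 days (inclusive of both endpoints).
61 = 7 × 8 + 5, so there are 8 full weeks plus 5 extra days.
Each full week contributes 5 weekdays (Mon–Fri): 8 × 5 = 40.
The 5 extra days are Thursday, Friday, Saturday, Sunday, Monday — 3 of them qualify.
Total: 40 + 3 = 43.
Holidays: March 27, 1952 (Thu); April 16, 1952 (Wed); April 23, 1952 (Wed).
All 3 holidays fall on weekdays, so subtract 3.
Business days: 43 − 3 = 40.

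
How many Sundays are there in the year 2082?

52

Jan 1, 2082 is a Thursday.
The range spans 365 days (inclusive of both endpoints).
365 = 7 × 52 + 1, so there are 52 full weeks plus 1 extra day.
Each full week contributes one Sunday: 52 so far.
The 1 extra day is Thursday — none qualify.
Total: 52 + 0 = 52.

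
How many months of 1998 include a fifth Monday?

4

A month has five Mondays exactly when Monday falls within its first (length − 28) days.
Jan: 31 days, starts Thu → 5 of Thu, Fri, Sat
Feb: 28 days, starts Sun → 5 of (none)
Mar: 31 days, starts Sun → 5 of Sun, Mon, Tue ✓
Apr: 30 days, starts Wed → 5 of Wed, Thu
May: 31 days, starts Fri → 5 of Fri, Sat, Sun
Jun: 30 days, starts Mon → 5 of Mon, Tue ✓
Jul: 31 days, starts Wed → 5 of Wed, Thu, Fri
Aug: 31 days, starts Sat → 5 of Sat, Sun, Mon ✓
Sep: 30 days, starts Tue → 5 of Tue, Wed
Oct: 31 days, starts Thu → 5 of Thu, Fri, Sat
Nov: 30 days, starts Sun → 5 of Sun, Mon ✓
Dec: 31 days, starts Tue → 5 of Tue, Wed, Thu
Months with five Mondays: Mar, Jun, Aug, Nov.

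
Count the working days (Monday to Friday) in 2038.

1 January 2038 is a Friday.
That's 365 days from start to end, counting both.
365 = 7 × 52 + 1, so there are 52 full weeks plus 1 extra day.
Each full week contributes 5 weekdays (Mon–Fri): 52 × 5 = 260.
The 1 extra day is Friday — 1 of them qualifies.
Total: 260 + 1 = 261.

261 weekdays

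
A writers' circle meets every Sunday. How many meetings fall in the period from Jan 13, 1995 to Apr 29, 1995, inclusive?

Jan 13, 1995 is a Friday.
From Jan 13, 1995 to Apr 29, 1995 is 107 days inclusive.
107 = 7 × 15 + 2, so there are 15 full weeks plus 2 extra days.
Each full week contributes one Sunday: 15 so far.
The 2 extra days are Fri, Sat — none qualify.
Total: 15 + 0 = 15.

15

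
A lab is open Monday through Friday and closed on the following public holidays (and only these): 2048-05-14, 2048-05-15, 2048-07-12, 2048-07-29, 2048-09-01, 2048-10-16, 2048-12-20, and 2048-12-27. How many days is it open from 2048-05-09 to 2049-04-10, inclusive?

2048-05-09 is a Saturday.
From 2048-05-09 to 2049-04-10 is 337 days inclusive.
337 = 7 × 48 + 1, so there are 48 full weeks plus 1 extra day.
Each full week contributes 5 weekdays (Mon–Fri): 48 × 5 = 240.
The 1 extra day is Sat — none qualify.
Total: 240 + 0 = 240.
Holidays: 2048-05-14 (Thu); 2048-05-15 (Fri); 2048-07-12 (Sun); 2048-07-29 (Wed); 2048-09-01 (Tue); 2048-10-16 (Fri); 2048-12-20 (Sun); 2048-12-27 (Sun).
5 of the 8 holidays fall on weekdays; the rest are weekends and were already excluded.
Business days: 240 − 5 = 235.

235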